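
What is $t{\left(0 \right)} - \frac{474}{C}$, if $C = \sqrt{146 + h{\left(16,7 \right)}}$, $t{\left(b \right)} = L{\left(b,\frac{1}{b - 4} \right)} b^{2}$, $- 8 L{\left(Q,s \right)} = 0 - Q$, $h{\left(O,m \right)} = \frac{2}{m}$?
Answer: $- \frac{237 \sqrt{7}}{16} \approx -39.19$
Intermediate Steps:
$L{\left(Q,s \right)} = \frac{Q}{8}$ ($L{\left(Q,s \right)} = - \frac{0 - Q}{8} = - \frac{\left(-1\right) Q}{8} = \frac{Q}{8}$)
$t{\left(b \right)} = \frac{b^{3}}{8}$ ($t{\left(b \right)} = \frac{b}{8} b^{2} = \frac{b^{3}}{8}$)
$C = \frac{32 \sqrt{7}}{7}$ ($C = \sqrt{146 + \frac{2}{7}} = \sqrt{\frac{1024}{7}} = \frac{32 \sqrt{7}}{7} \approx 12.095$)
$t{\left(0 \right)} - \frac{474}{C} = \frac{0^{3}}{8} - \frac{474}{\frac{32}{7} \sqrt{7}} = \frac{1}{8} \cdot 0 - 474 \frac{\sqrt{7}}{32} = 0 - \frac{237 \sqrt{7}}{16} = - \frac{237 \sqrt{7}}{16}$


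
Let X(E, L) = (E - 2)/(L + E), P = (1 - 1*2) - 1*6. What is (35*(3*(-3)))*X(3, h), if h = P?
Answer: 315/4 ≈ 78.750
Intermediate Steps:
P = -7 (P = (1 - 2) - 6 = -1 - 6 = -7)
h = -7
X(E, L) = (-2 + E)/(E + L)
(35*(3*(-3)))*X(3, h) = (35*(3*(-3)))*((-2 + 3)/(3 - 7)) = (35*(-9))*(1/(-4)) = -(-315)/4 = -315*(-¼) = 315/4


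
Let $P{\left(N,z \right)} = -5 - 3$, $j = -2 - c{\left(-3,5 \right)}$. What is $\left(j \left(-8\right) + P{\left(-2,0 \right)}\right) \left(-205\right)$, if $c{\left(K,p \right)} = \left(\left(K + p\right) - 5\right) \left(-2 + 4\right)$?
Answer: $8200$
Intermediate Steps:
$c{\left(K,p \right)} = -10 + 2 K + 2 p$ ($c{\left(K,p \right)} = \left(-5 + K + p\right) 2 = -10 + 2 K + 2 p$)
$j = 4$ ($j = -2 - \left(-10 + 2 \left(-3\right) + 2 \cdot 5\right) = -2 - \left(-10 - 6 + 10\right) = -2 - -6 = -2 + 6 = 4$)
$P{\left(N,z \right)} = -8$
$\left(j \left(-8\right) + P{\left(-2,0 \right)}\right) \left(-205\right) = \left(4 \left(-8\right) - 8\right) \left(-205\right) = \left(-32 - 8\right) \left(-205\right) = \left(-40\right) \left(-205\right) = 8200$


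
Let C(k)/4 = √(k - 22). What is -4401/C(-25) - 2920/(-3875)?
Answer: 584/775 + 4401*I*√47/188 ≈ 0.75355 + 160.49*I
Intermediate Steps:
C(k) = 4*√(-22 + k) (C(k) = 4*√(k - 22) = 4*√(-22 + k))
-4401/C(-25) - 2920/(-3875) = -4401*1/(4*√(-22 - 25)) - 2920/(-3875) = -4401*(-I*√47/188) - 2920*(-1/3875) = -4401*(-I*√47/188) + 584/775 = -(-4401)*I*√47/188 + 584/775 = 4401*I*√47/188 + 584/775 = 584/775 + 4401*I*√47/188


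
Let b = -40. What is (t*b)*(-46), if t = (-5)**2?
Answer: 46000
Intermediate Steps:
t = 25
(t*b)*(-46) = (25*(-40))*(-46) = -1000*(-46) = 46000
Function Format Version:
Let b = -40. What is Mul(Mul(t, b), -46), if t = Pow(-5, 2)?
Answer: 46000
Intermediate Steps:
t = 25
Mul(Mul(t, b), -46) = Mul(Mul(25, -40), -46) = Mul(-1000, -46) = 46000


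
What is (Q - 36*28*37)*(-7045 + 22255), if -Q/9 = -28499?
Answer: 3333955950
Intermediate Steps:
Q = 256491 (Q = -9*(-28499) = 256491)
(Q - 36*28*37)*(-7045 + 22255) = (256491 - 36*28*37)*(-7045 + 22255) = (256491 - 1008*37)*15210 = (256491 - 37296)*15210 = 219195*15210 = 3333955950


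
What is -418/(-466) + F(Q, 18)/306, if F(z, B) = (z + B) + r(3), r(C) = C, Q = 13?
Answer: 2114/2097 ≈ 1.0081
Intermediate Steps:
F(z, B) = 3 + B + z (F(z, B) = (z + B) + 3 = (B + z) + 3 = 3 + B + z)
-418/(-466) + F(Q, 18)/306 = -418/(-466) + (3 + 18 + 13)/306 = -418*(-1/466) + 34*(1/306) = 209/233 + ⅑ = 2114/2097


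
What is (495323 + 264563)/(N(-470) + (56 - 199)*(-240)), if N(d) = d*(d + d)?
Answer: 379943/238060 ≈ 1.5960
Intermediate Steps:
N(d) = 2*d**2 (N(d) = d*(2*d) = 2*d**2)
(495323 + 264563)/(N(-470) + (56 - 199)*(-240)) = (495323 + 264563)/(2*(-470)**2 + (56 - 199)*(-240)) = 759886/(2*220900 - 143*(-240)) = 759886/(441800 + 34320) = 759886/476120 = 759886*(1/476120) = 379943/238060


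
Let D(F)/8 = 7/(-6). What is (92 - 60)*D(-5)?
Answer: -896/3 ≈ -298.67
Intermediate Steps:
D(F) = -28/3 (D(F) = 8*(7/(-6)) = 8*(7*(-⅙)) = 8*(-7/6) = -28/3)
(92 - 60)*D(-5) = (92 - 60)*(-28/3) = 32*(-28/3) = -896/3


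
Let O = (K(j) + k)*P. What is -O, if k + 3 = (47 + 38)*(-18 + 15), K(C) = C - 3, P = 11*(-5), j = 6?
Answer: -14025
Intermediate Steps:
P = -55
K(C) = -3 + C
k = -258 (k = -3 + (47 + 38)*(-18 + 15) = -3 + 85*(-3) = -3 - 255 = -258)
O = 14025 (O = ((-3 + 6) - 258)*(-55) = (3 - 258)*(-55) = -255*(-55) = 14025)
-O = -1*14025 = -14025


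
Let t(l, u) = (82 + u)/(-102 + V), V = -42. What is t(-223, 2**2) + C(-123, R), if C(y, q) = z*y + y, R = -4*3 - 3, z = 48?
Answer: -433987/72 ≈ -6027.6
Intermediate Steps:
R = -15 (R = -12 - 3 = -15)
C(y, q) = 49*y (C(y, q) = 48*y + y = 49*y)
t(l, u) = -41/72 - u/144 (t(l, u) = (82 + u)/(-102 - 42) = (82 + u)/(-144) = (82 + u)*(-1/144) = -41/72 - u/144)
t(-223, 2**2) + C(-123, R) = (-41/72 - 1/144*2**2) + 49*(-123) = (-41/72 - 1/144*4) - 6027 = (-41/72 - 1/36) - 6027 = -43/72 - 6027 = -433987/72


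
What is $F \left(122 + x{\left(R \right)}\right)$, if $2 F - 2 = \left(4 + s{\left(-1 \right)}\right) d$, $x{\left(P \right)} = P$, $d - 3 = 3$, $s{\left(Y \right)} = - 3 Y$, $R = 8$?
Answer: $2860$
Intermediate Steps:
$d = 6$ ($d = 3 + 3 = 6$)
$F = 22$ ($F = 1 + \frac{\left(4 - -3\right) 6}{2} = 1 + \frac{\left(4 + 3\right) 6}{2} = 1 + \frac{7 \cdot 6}{2} = 1 + \frac{1}{2} \cdot 42 = 1 + 21 = 22$)
$F \left(122 + x{\left(R \right)}\right) = 22 \left(122 + 8\right) = 22 \cdot 130 = 2860$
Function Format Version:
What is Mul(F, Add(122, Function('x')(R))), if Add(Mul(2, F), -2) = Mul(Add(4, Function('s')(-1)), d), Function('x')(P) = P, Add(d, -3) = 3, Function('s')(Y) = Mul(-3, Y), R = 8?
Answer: 2860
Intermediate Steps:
d = 6 (d = Add(3, 3) = 6)
F = 22 (F = Add(1, Mul(Rational(1, 2), Mul(Add(4, Mul(-3, -1)), 6))) = Add(1, Mul(Rational(1, 2), Mul(Add(4, 3), 6))) = Add(1, Mul(Rational(1, 2), Mul(7, 6))) = Add(1, Mul(Rational(1, 2), 42)) = Add(1, 21) = 22)
Mul(F, Add(122, Function('x')(R))) = Mul(22, Add(122, 8)) = Mul(22, 130) = 2860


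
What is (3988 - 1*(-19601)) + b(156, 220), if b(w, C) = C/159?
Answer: 3750871/159 ≈ 23590.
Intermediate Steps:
b(w, C) = C/159 (b(w, C) = C*(1/159) = C/159)
(3988 - 1*(-19601)) + b(156, 220) = (3988 - 1*(-19601)) + (1/159)*220 = (3988 + 19601) + 220/159 = 23589 + 220/159 = 3750871/159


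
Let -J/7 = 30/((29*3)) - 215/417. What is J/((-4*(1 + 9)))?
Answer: -2891/96744 ≈ -0.029883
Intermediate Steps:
J = 14455/12093 (J = -7*(30/((29*3)) - 215/417) = -7*(30/87 - 215*1/417) = -7*(30*(1/87) - 215/417) = -7*(10/29 - 215/417) = -7*(-2065/12093) = 14455/12093 ≈ 1.1953)
J/((-4*(1 + 9))) = 14455/(12093*((-4*(1 + 9)))) = 14455/(12093*((-4*10))) = (14455/12093)/(-40) = (14455/12093)*(-1/40) = -2891/96744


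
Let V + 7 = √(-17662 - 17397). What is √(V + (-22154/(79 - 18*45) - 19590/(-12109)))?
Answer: √(1952869131751317 + 78352221119041*I*√35059)/8851679 ≈ 10.34 + 9.0545*I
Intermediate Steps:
V = -7 + I*√35059 (V = -7 + √(-17662 - 17397) = -7 + √(-35059) = -7 + I*√35059 ≈ -7.0 + 187.24*I)
√(V + (-22154/(79 - 18*45) - 19590/(-12109))) = √((-7 + I*√35059) + (-22154/(79 - 18*45) - 19590/(-12109))) = √((-7 + I*√35059) + (-22154/(79 - 810) - 19590*(-1/12109))) = √((-7 + I*√35059) + (-22154/(-731) + 19590/12109)) = √((-7 + I*√35059) + (-22154*(-1/731) + 19590/12109)) = √((-7 + I*√35059) + (22154/731 + 19590/12109)) = √((-7 + I*√35059) + 282583076/8851679) = √(220621323/8851679 + I*√35059)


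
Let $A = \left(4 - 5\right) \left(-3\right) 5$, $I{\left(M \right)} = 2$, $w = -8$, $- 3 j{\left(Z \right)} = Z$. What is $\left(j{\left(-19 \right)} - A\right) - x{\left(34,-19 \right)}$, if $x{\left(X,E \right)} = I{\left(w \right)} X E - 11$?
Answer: $\frac{3883}{3} \approx 1294.3$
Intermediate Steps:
$j{\left(Z \right)} = - \frac{Z}{3}$
$A = 15$ ($A = \left(-1\right) \left(-3\right) 5 = 3 \cdot 5 = 15$)
$x{\left(X,E \right)} = -11 + 2 E X$ ($x{\left(X,E \right)} = 2 X E - 11 = 2 E X - 11 = -11 + 2 E X$)
$\left(j{\left(-19 \right)} - A\right) - x{\left(34,-19 \right)} = \left(\left(- \frac{1}{3}\right) \left(-19\right) - 15\right) - \left(-11 + 2 \left(-19\right) 34\right) = \left(\frac{19}{3} - 15\right) - \left(-11 - 1292\right) = - \frac{26}{3} - -1303 = - \frac{26}{3} + 1303 = \frac{3883}{3}$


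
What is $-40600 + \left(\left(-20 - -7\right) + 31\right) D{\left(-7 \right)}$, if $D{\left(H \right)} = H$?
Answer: $-40726$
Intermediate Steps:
$-40600 + \left(\left(-20 - -7\right) + 31\right) D{\left(-7 \right)} = -40600 + \left(\left(-20 - -7\right) + 31\right) \left(-7\right) = -40600 + \left(\left(-20 + 7\right) + 31\right) \left(-7\right) = -40600 + \left(-13 + 31\right) \left(-7\right) = -40600 + 18 \left(-7\right) = -40600 - 126 = -40726$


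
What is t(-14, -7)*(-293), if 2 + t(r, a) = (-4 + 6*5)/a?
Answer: 11720/7 ≈ 1674.3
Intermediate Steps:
t(r, a) = -2 + 26/a (t(r, a) = -2 + (-4 + 6*5)/a = -2 + (-4 + 30)/a = -2 + 26/a)
t(-14, -7)*(-293) = (-2 + 26/(-7))*(-293) = (-2 + 26*(-⅐))*(-293) = (-2 - 26/7)*(-293) = -40/7*(-293) = 11720/7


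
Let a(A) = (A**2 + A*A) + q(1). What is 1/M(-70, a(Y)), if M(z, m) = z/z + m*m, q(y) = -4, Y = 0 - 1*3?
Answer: 1/197 ≈ 0.0050761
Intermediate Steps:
Y = -3 (Y = 0 - 3 = -3)
a(A) = -4 + 2*A**2 (a(A) = (A**2 + A*A) - 4 = (A**2 + A**2) - 4 = 2*A**2 - 4 = -4 + 2*A**2)
M(z, m) = 1 + m**2
1/M(-70, a(Y)) = 1/(1 + (-4 + 2*(-3)**2)**2) = 1/(1 + (-4 + 2*9)**2) = 1/(1 + (-4 + 18)**2) = 1/(1 + 14**2) = 1/(1 + 196) = 1/197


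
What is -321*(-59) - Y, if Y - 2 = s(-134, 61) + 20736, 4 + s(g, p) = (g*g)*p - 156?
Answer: -1096955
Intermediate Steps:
s(g, p) = -160 + p*g² (s(g, p) = -4 + ((g*g)*p - 156) = -4 + (g²*p - 156) = -4 + (p*g² - 156) = -4 + (-156 + p*g²) = -160 + p*g²)
Y = 1115894 (Y = 2 + ((-160 + 61*(-134)²) + 20736) = 2 + ((-160 + 61*17956) + 20736) = 2 + ((-160 + 1095316) + 20736) = 2 + (1095156 + 20736) = 2 + 1115892 = 1115894)
-321*(-59) - Y = -321*(-59) - 1*1115894 = 18939 - 1115894 = -1096955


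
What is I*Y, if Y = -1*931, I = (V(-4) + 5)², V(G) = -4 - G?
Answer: -23275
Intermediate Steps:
I = 25 (I = ((-4 - 1*(-4)) + 5)² = ((-4 + 4) + 5)² = (0 + 5)² = 5² = 25)
Y = -931
I*Y = 25*(-931) = -23275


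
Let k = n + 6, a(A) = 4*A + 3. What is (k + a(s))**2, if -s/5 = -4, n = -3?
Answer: 7396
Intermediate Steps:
s = 20 (s = -5*(-4) = 20)
a(A) = 3 + 4*A
k = 3 (k = -3 + 6 = 3)
(k + a(s))**2 = (3 + (3 + 4*20))**2 = (3 + (3 + 80))**2 = (3 + 83)**2 = 86**2 = 7396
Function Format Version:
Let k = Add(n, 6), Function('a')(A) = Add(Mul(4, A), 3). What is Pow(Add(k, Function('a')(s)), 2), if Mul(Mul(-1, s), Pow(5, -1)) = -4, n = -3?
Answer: 7396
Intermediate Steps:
s = 20 (s = Mul(-5, -4) = 20)
Function('a')(A) = Add(3, Mul(4, A))
k = 3 (k = Add(-3, 6) = 3)
Pow(Add(k, Function('a')(s)), 2) = Pow(Add(3, Add(3, Mul(4, 20))), 2) = Pow(Add(3, Add(3, 80)), 2) = Pow(Add(3, 83), 2) = Pow(86, 2) = 7396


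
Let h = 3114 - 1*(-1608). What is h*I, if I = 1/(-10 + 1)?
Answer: -1574/3 ≈ -524.67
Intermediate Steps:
h = 4722 (h = 3114 + 1608 = 4722)
I = -1/9 (I = 1/(-9) = -1/9 ≈ -0.11111)
h*I = 4722*(-1/9) = -1574/3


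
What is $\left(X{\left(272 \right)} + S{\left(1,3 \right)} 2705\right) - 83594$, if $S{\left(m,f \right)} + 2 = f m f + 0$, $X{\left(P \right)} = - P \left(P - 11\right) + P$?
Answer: $-135379$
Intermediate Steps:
$X{\left(P \right)} = P - P \left(-11 + P\right)$ ($X{\left(P \right)} = - P \left(-11 + P\right) + P = P - P \left(-11 + P\right)$)
$S{\left(m,f \right)} = -2 + m f^{2}$ ($S{\left(m,f \right)} = -2 + \left(f m f + 0\right) = -2 + \left(m f^{2} + 0\right) = -2 + m f^{2}$)
$\left(X{\left(272 \right)} + S{\left(1,3 \right)} 2705\right) - 83594 = \left(272 \left(12 - 272\right) + \left(-2 + 1 \cdot 3^{2}\right) 2705\right) - 83594 = \left(272 \left(12 - 272\right) + \left(-2 + 1 \cdot 9\right) 2705\right) - 83594 = \left(272 \left(-260\right) + \left(-2 + 9\right) 2705\right) - 83594 = \left(-70720 + 7 \cdot 2705\right) - 83594 = \left(-70720 + 18935\right) - 83594 = -51785 - 83594 = -135379$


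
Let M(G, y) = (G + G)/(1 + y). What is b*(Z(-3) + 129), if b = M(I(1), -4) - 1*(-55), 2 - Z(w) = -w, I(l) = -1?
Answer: 21376/3 ≈ 7125.3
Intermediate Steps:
Z(w) = 2 + w (Z(w) = 2 - (-1)*w = 2 + w)
M(G, y) = 2*G/(1 + y) (M(G, y) = (2*G)/(1 + y) = 2*G/(1 + y))
b = 167/3 (b = 2*(-1)/(1 - 4) - 1*(-55) = 2*(-1)/(-3) + 55 = 2*(-1)*(-1/3) + 55 = 2/3 + 55 = 167/3 ≈ 55.667)
b*(Z(-3) + 129) = 167*((2 - 3) + 129)/3 = 167*(-1 + 129)/3 = (167/3)*128 = 21376/3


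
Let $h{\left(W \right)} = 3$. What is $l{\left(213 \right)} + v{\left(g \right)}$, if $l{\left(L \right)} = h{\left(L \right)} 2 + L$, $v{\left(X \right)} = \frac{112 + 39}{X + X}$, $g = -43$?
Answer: $\frac{18683}{86} \approx 217.24$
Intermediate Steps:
$v{\left(X \right)} = \frac{151}{2 X}$
$l{\left(L \right)} = 6 + L$ ($l{\left(L \right)} = 3 \cdot 2 + L = 6 + L$)
$l{\left(213 \right)} + v{\left(g \right)} = \left(6 + 213\right) + \frac{151}{2 \left(-43\right)} = 219 + \frac{151}{2} \left(- \frac{1}{43}\right) = 219 - \frac{151}{86} = \frac{18683}{86}$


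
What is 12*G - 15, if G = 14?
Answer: 153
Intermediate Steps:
12*G - 15 = 12*14 - 15 = 168 - 15 = 153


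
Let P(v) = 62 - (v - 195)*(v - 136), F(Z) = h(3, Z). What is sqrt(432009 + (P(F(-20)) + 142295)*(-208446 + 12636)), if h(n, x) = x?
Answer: I*sqrt(21307024761) ≈ 1.4597e+5*I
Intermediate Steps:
F(Z) = Z
P(v) = 62 - (-195 + v)*(-136 + v)
sqrt(432009 + (P(F(-20)) + 142295)*(-208446 + 12636)) = sqrt(432009 + ((-26458 - 1*(-20)**2 + 331*(-20)) + 142295)*(-208446 + 12636)) = sqrt(432009 + ((-26458 - 1*400 - 6620) + 142295)*(-195810)) = sqrt(432009 + ((-26458 - 400 - 6620) + 142295)*(-195810)) = sqrt(432009 + (-33478 + 142295)*(-195810)) = sqrt(432009 + 108817*(-195810)) = sqrt(432009 - 21307456770) = sqrt(-21307024761) = I*sqrt(21307024761)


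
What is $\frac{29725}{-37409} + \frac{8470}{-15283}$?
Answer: $- \frac{771141405}{571721747} \approx -1.3488$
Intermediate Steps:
$\frac{29725}{-37409} + \frac{8470}{-15283} = 29725 \left(- \frac{1}{37409}\right) + 8470 \left(- \frac{1}{15283}\right) = - \frac{29725}{37409} - \frac{8470}{15283} = - \frac{771141405}{571721747}$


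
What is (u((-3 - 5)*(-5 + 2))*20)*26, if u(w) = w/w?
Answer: 520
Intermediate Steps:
u(w) = 1
(u((-3 - 5)*(-5 + 2))*20)*26 = (1*20)*26 = 20*26 = 520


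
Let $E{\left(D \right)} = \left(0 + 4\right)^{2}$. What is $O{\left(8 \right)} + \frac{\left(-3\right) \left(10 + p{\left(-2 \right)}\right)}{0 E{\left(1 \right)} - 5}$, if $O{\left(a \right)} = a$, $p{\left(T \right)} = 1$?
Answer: $\frac{73}{5} \approx 14.6$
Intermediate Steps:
$E{\left(D \right)} = 16$ ($E{\left(D \right)} = 4^{2} = 16$)
$O{\left(8 \right)} + \frac{\left(-3\right) \left(10 + p{\left(-2 \right)}\right)}{0 E{\left(1 \right)} - 5} = 8 + \frac{\left(-3\right) \left(10 + 1\right)}{0 \cdot 16 - 5} = 8 + \frac{\left(-3\right) 11}{0 - 5} = 8 + \frac{1}{-5} \left(-33\right) = 8 - - \frac{33}{5} = 8 + \frac{33}{5} = \frac{73}{5}$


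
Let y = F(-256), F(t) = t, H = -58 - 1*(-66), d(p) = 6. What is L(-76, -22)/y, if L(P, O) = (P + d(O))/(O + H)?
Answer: -5/256 ≈ -0.019531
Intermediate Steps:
H = 8 (H = -58 + 66 = 8)
L(P, O) = (6 + P)/(8 + O) (L(P, O) = (P + 6)/(O + 8) = (6 + P)/(8 + O))
y = -256
L(-76, -22)/y = ((6 - 76)/(8 - 22))/(-256) = (-70/(-14))*(-1/256) = -1/14*(-70)*(-1/256) = 5*(-1/256) = -5/256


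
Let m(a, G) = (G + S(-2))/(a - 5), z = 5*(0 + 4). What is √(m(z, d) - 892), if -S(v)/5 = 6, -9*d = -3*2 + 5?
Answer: I*√1810335/45 ≈ 29.9*I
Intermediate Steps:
z = 20 (z = 5*4 = 20)
d = ⅑ (d = -(-3*2 + 5)/9 = -(-6 + 5)/9 = -⅑*(-1) = ⅑ ≈ 0.11111)
S(v) = -30 (S(v) = -5*6 = -30)
m(a, G) = (-30 + G)/(-5 + a) (m(a, G) = (G - 30)/(a - 5) = (-30 + G)/(-5 + a))
√(m(z, d) - 892) = √((-30 + ⅑)/(-5 + 20) - 892) = √(-269/9/15 - 892) = √((1/15)*(-269/9) - 892) = √(-269/135 - 892) = √(-120689/135) = I*√1810335/45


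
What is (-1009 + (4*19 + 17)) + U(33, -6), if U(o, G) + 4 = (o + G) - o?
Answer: -926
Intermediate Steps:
U(o, G) = -4 + G (U(o, G) = -4 + ((o + G) - o) = -4 + ((G + o) - o) = -4 + G)
(-1009 + (4*19 + 17)) + U(33, -6) = (-1009 + (4*19 + 17)) + (-4 - 6) = (-1009 + (76 + 17)) - 10 = (-1009 + 93) - 10 = -916 - 10 = -926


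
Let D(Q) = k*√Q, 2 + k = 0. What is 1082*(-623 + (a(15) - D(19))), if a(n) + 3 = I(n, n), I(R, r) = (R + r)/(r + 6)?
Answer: -4730504/7 + 2164*√19 ≈ -6.6635e+5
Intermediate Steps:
I(R, r) = (R + r)/(6 + r)
k = -2 (k = -2 + 0 = -2)
a(n) = -3 + 2*n/(6 + n) (a(n) = -3 + (n + n)/(6 + n) = -3 + (2*n)/(6 + n) = -3 + 2*n/(6 + n))
D(Q) = -2*√Q
1082*(-623 + (a(15) - D(19))) = 1082*(-623 + ((-18 - 1*15)/(6 + 15) - (-2)*√19)) = 1082*(-623 + ((-18 - 15)/21 + 2*√19)) = 1082*(-623 + ((1/21)*(-33) + 2*√19)) = 1082*(-623 + (-11/7 + 2*√19)) = 1082*(-4372/7 + 2*√19) = -4730504/7 + 2164*√19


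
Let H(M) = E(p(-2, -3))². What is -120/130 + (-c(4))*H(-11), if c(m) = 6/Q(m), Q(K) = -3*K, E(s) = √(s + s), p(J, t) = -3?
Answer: -51/13 ≈ -3.9231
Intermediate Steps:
E(s) = √2*√s (E(s) = √(2*s) = √2*√s)
H(M) = -6 (H(M) = (√2*√(-3))² = (√2*(I*√3))² = (I*√6)² = -6)
c(m) = -2/m (c(m) = 6/((-3*m)) = 6*(-1/(3*m)) = -2/m)
-120/130 + (-c(4))*H(-11) = -120/130 - (-2)/4*(-6) = -120*1/130 - (-2)/4*(-6) = -12/13 - 1*(-½)*(-6) = -12/13 + (½)*(-6) = -12/13 - 3 = -51/13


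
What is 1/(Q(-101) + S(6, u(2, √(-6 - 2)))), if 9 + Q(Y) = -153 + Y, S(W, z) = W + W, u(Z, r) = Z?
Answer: -1/251 ≈ -0.0039841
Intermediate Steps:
S(W, z) = 2*W
Q(Y) = -162 + Y (Q(Y) = -9 + (-153 + Y) = -162 + Y)
1/(Q(-101) + S(6, u(2, √(-6 - 2)))) = 1/((-162 - 101) + 2*6) = 1/(-263 + 12) = 1/(-251) = -1/251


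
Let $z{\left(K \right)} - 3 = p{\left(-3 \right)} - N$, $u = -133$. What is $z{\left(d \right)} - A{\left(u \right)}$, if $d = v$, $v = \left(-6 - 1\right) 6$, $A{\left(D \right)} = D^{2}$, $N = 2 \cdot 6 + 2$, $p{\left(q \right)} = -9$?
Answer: $-17709$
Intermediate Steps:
$N = 14$ ($N = 12 + 2 = 14$)
$v = -42$ ($v = \left(-7\right) 6 = -42$)
$d = -42$
$z{\left(K \right)} = -20$ ($z{\left(K \right)} = 3 - 23 = -20$)
$z{\left(d \right)} - A{\left(u \right)} = -20 - \left(-133\right)^{2} = -20 - 17689 = -17709$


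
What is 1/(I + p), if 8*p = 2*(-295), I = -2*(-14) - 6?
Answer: -4/207 ≈ -0.019324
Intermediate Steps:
I = 22 (I = 28 - 6 = 22)
p = -295/4 (p = (2*(-295))/8 = (1/8)*(-590) = -295/4 ≈ -73.750)
1/(I + p) = 1/(22 - 295/4) = 1/(-207/4) = -4/207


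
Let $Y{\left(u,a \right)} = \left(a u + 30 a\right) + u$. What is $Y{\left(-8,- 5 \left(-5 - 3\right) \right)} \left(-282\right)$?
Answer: $-245904$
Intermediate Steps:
$Y{\left(u,a \right)} = u + 30 a + a u$ ($Y{\left(u,a \right)} = \left(30 a + a u\right) + u = u + 30 a + a u$)
$Y{\left(-8,- 5 \left(-5 - 3\right) \right)} \left(-282\right) = \left(-8 + 30 \left(- 5 \left(-5 - 3\right)\right) + - 5 \left(-5 - 3\right) \left(-8\right)\right) \left(-282\right) = \left(-8 + 30 \left(\left(-5\right) \left(-8\right)\right) + \left(-5\right) \left(-8\right) \left(-8\right)\right) \left(-282\right) = \left(-8 + 30 \cdot 40 + 40 \left(-8\right)\right) \left(-282\right) = \left(-8 + 1200 - 320\right) \left(-282\right) = 872 \left(-282\right) = -245904$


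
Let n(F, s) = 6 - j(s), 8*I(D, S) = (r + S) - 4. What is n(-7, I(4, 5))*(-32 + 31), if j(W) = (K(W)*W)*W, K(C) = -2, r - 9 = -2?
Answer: -8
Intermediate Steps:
r = 7 (r = 9 - 2 = 7)
j(W) = -2*W**2 (j(W) = (-2*W)*W = -2*W**2)
I(D, S) = 3/8 + S/8 (I(D, S) = ((7 + S) - 4)/8 = (3 + S)/8 = 3/8 + S/8)
n(F, s) = 6 + 2*s**2 (n(F, s) = 6 - (-2)*s**2 = 6 + 2*s**2)
n(-7, I(4, 5))*(-32 + 31) = (6 + 2*(3/8 + (1/8)*5)**2)*(-32 + 31) = (6 + 2*(3/8 + 5/8)**2)*(-1) = (6 + 2*1**2)*(-1) = (6 + 2*1)*(-1) = (6 + 2)*(-1) = 8*(-1) = -8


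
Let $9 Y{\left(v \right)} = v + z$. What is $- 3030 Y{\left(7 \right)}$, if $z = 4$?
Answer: $- \frac{11110}{3} \approx -3703.3$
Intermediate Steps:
$Y{\left(v \right)} = \frac{4}{9} + \frac{v}{9}$ ($Y{\left(v \right)} = \frac{v + 4}{9} = \frac{4 + v}{9} = \frac{4}{9} + \frac{v}{9}$)
$- 3030 Y{\left(7 \right)} = - 3030 \left(\frac{4}{9} + \frac{1}{9} \cdot 7\right) = - 3030 \left(\frac{4}{9} + \frac{7}{9}\right) = \left(-3030\right) \frac{11}{9} = - \frac{11110}{3}$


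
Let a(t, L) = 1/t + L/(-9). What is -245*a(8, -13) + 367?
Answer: -1261/72 ≈ -17.514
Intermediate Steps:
a(t, L) = 1/t - L/9 (a(t, L) = 1/t + L*(-1/9) = 1/t - L/9)
-245*a(8, -13) + 367 = -245*(1/8 - 1/9*(-13)) + 367 = -245*(1/8 + 13/9) + 367 = -245*113/72 + 367 = -27685/72 + 367 = -1261/72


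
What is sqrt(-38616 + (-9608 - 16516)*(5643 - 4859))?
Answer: 2*I*sqrt(5129958) ≈ 4529.9*I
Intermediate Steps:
sqrt(-38616 + (-9608 - 16516)*(5643 - 4859)) = sqrt(-38616 - 26124*784) = sqrt(-38616 - 20481216) = sqrt(-20519832) = 2*I*sqrt(5129958)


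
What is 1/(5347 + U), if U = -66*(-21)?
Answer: 1/6733 ≈ 0.00014852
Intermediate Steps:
U = 1386
1/(5347 + U) = 1/(5347 + 1386) = 1/6733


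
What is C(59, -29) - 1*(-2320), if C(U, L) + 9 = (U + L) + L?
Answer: 2312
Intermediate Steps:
C(U, L) = -9 + U + 2*L (C(U, L) = -9 + ((U + L) + L) = -9 + ((L + U) + L) = -9 + (U + 2*L) = -9 + U + 2*L)
C(59, -29) - 1*(-2320) = (-9 + 59 + 2*(-29)) - 1*(-2320) = (-9 + 59 - 58) + 2320 = -8 + 2320 = 2312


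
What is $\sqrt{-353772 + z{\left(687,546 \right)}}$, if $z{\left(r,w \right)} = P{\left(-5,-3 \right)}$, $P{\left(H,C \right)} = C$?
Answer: $5 i \sqrt{14151} \approx 594.79 i$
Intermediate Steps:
$z{\left(r,w \right)} = -3$
$\sqrt{-353772 + z{\left(687,546 \right)}} = \sqrt{-353772 - 3} = \sqrt{-353775} = 5 i \sqrt{14151}$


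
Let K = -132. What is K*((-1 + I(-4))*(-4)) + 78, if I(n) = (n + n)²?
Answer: 33342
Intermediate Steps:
I(n) = 4*n² (I(n) = (2*n)² = 4*n²)
K*((-1 + I(-4))*(-4)) + 78 = -132*(-1 + 4*(-4)²)*(-4) + 78 = -132*(-1 + 4*16)*(-4) + 78 = -132*(-1 + 64)*(-4) + 78 = -8316*(-4) + 78 = -132*(-252) + 78 = 33264 + 78 = 33342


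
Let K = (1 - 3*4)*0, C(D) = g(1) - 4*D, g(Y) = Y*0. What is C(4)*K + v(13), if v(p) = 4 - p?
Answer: -9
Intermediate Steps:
g(Y) = 0
C(D) = -4*D (C(D) = 0 - 4*D = -4*D)
K = 0 (K = (1 - 12)*0 = -11*0 = 0)
C(4)*K + v(13) = -4*4*0 + (4 - 1*13) = -16*0 + (4 - 13) = 0 - 9 = -9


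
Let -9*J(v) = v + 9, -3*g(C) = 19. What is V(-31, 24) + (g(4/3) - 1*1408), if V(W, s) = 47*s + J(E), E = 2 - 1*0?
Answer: -2588/9 ≈ -287.56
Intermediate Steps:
E = 2 (E = 2 + 0 = 2)
g(C) = -19/3 (g(C) = -⅓*19 = -19/3)
J(v) = -1 - v/9 (J(v) = -(v + 9)/9 = -(9 + v)/9 = -1 - v/9)
V(W, s) = -11/9 + 47*s (V(W, s) = 47*s + (-1 - ⅑*2) = 47*s + (-1 - 2/9) = 47*s - 11/9 = -11/9 + 47*s)
V(-31, 24) + (g(4/3) - 1*1408) = (-11/9 + 47*24) + (-19/3 - 1*1408) = (-11/9 + 1128) + (-19/3 - 1408) = 10141/9 - 4243/3 = -2588/9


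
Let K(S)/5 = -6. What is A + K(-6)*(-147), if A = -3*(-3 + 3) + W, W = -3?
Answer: 4407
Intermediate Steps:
K(S) = -30 (K(S) = 5*(-6) = -30)
A = -3 (A = -3*(-3 + 3) - 3 = -3*0 - 3 = 0 - 3 = -3)
A + K(-6)*(-147) = -3 - 30*(-147) = -3 + 4410 = 4407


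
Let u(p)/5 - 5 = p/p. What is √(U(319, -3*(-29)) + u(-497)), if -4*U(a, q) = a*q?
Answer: I*√27633/2 ≈ 83.116*I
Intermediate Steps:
u(p) = 30 (u(p) = 25 + 5*(p/p) = 25 + 5*1 = 25 + 5 = 30)
U(a, q) = -a*q/4
√(U(319, -3*(-29)) + u(-497)) = √(-¼*319*(-3*(-29)) + 30) = √(-¼*319*87 + 30) = √(-27753/4 + 30) = √(-27633/4) = I*√27633/2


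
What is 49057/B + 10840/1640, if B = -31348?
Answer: 6483971/1285268 ≈ 5.0448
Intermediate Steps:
49057/B + 10840/1640 = 49057/(-31348) + 10840/1640 = 49057*(-1/31348) + 10840*(1/1640) = -49057/31348 + 271/41 = 6483971/1285268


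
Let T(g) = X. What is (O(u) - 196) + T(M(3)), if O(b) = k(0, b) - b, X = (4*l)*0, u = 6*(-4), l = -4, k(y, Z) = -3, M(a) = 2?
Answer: -175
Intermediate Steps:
u = -24
X = 0 (X = (4*(-4))*0 = -16*0 = 0)
T(g) = 0
O(b) = -3 - b
(O(u) - 196) + T(M(3)) = ((-3 - 1*(-24)) - 196) + 0 = ((-3 + 24) - 196) + 0 = (21 - 196) + 0 = -175 + 0 = -175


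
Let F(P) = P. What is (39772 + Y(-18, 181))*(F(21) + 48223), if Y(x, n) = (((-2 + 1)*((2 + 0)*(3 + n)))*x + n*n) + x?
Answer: 3817981916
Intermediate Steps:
Y(x, n) = x + n² + x*(-6 - 2*n) (Y(x, n) = ((-2*(3 + n))*x + n²) + x = ((-(6 + 2*n))*x + n²) + x = ((-6 - 2*n)*x + n²) + x = (x*(-6 - 2*n) + n²) + x = (n² + x*(-6 - 2*n)) + x = x + n² + x*(-6 - 2*n))
(39772 + Y(-18, 181))*(F(21) + 48223) = (39772 + (181² - 5*(-18) - 2*181*(-18)))*(21 + 48223) = (39772 + (32761 + 90 + 6516))*48244 = (39772 + 39367)*48244 = 79139*48244 = 3817981916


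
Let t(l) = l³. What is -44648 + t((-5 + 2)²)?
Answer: -43919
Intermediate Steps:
-44648 + t((-5 + 2)²) = -44648 + ((-5 + 2)²)³ = -44648 + ((-3)²)³ = -44648 + 9³ = -44648 + 729 = -43919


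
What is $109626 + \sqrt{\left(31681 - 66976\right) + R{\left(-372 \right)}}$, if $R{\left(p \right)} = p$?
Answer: $109626 + 3 i \sqrt{3963} \approx 1.0963 \cdot 10^{5} + 188.86 i$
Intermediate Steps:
$109626 + \sqrt{\left(31681 - 66976\right) + R{\left(-372 \right)}} = 109626 + \sqrt{\left(31681 - 66976\right) - 372} = 109626 + \sqrt{-35295 - 372} = 109626 + \sqrt{-35667} = 109626 + 3 i \sqrt{3963}$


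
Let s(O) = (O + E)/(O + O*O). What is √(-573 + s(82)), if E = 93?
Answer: I*√26541106378/6806 ≈ 23.937*I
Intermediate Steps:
s(O) = (93 + O)/(O + O²) (s(O) = (O + 93)/(O + O*O) = (93 + O)/(O + O²))
√(-573 + s(82)) = √(-573 + (93 + 82)/(82*(1 + 82))) = √(-573 + (1/82)*175/83) = √(-573 + (1/82)*(1/83)*175) = √(-573 + 175/6806) = √(-3899663/6806) = I*√26541106378/6806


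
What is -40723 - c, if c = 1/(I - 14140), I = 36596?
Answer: -914475689/22456 ≈ -40723.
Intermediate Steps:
c = 1/22456 (c = 1/(36596 - 14140) = 1/22456 ≈ 4.4532e-5)
-40723 - c = -40723 - 1*1/22456 = -40723 - 1/22456 = -914475689/22456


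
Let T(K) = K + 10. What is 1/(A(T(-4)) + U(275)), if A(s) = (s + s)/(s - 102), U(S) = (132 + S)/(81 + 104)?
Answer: 40/83 ≈ 0.48193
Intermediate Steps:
T(K) = 10 + K
U(S) = 132/185 + S/185 (U(S) = (132 + S)/185 = (132 + S)*(1/185) = 132/185 + S/185)
A(s) = 2*s/(-102 + s) (A(s) = (2*s)/(-102 + s) = 2*s/(-102 + s))
1/(A(T(-4)) + U(275)) = 1/(2*(10 - 4)/(-102 + (10 - 4)) + (132/185 + (1/185)*275)) = 1/(2*6/(-102 + 6) + (132/185 + 55/37)) = 1/(2*6/(-96) + 11/5) = 1/(2*6*(-1/96) + 11/5) = 1/(-1/8 + 11/5) = 1/(83/40) = 40/83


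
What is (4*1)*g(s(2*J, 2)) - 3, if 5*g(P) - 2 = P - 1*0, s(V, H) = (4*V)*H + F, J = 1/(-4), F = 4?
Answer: -7/5 ≈ -1.4000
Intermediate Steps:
J = -¼ ≈ -0.25000
s(V, H) = 4 + 4*H*V (s(V, H) = (4*V)*H + 4 = 4*H*V + 4 = 4 + 4*H*V)
g(P) = ⅖ + P/5 (g(P) = ⅖ + (P - 1*0)/5 = ⅖ + (P + 0)/5 = ⅖ + P/5)
(4*1)*g(s(2*J, 2)) - 3 = (4*1)*(⅖ + (4 + 4*2*(2*(-¼)))/5) - 3 = 4*(⅖ + (4 + 4*2*(-½))/5) - 3 = 4*(⅖ + (4 - 4)/5) - 3 = 4*(⅖ + (⅕)*0) - 3 = 4*(⅖ + 0) - 3 = 4*(⅖) - 3 = 8/5 - 3 = -7/5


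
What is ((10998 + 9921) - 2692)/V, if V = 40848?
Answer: 18227/40848 ≈ 0.44622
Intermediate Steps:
((10998 + 9921) - 2692)/V = ((10998 + 9921) - 2692)/40848 = (20919 - 2692)*(1/40848) = 18227*(1/40848) = 18227/40848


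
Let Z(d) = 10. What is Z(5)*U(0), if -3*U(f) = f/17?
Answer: 0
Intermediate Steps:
U(f) = -f/51 (U(f) = -f/(3*17) = -f/51)
Z(5)*U(0) = 10*(-1/51*0) = 10*0 = 0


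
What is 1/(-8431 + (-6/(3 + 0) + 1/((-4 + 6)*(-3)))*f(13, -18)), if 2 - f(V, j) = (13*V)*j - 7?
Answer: -2/30083 ≈ -6.6483e-5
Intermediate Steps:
f(V, j) = 9 - 13*V*j (f(V, j) = 2 - ((13*V)*j - 7) = 2 - (13*V*j - 7) = 2 - (-7 + 13*V*j) = 2 + (7 - 13*V*j) = 9 - 13*V*j)
1/(-8431 + (-6/(3 + 0) + 1/((-4 + 6)*(-3)))*f(13, -18)) = 1/(-8431 + (-6/(3 + 0) + 1/((-4 + 6)*(-3)))*(9 - 13*13*(-18))) = 1/(-8431 + (-6/3 - 1/3/2)*(9 + 3042)) = 1/(-8431 + (-6*1/3 + (1/2)*(-1/3))*3051) = 1/(-8431 + (-2 - 1/6)*3051) = 1/(-8431 - 13/6*3051) = 1/(-8431 - 13221/2) = 1/(-30083/2) = -2/30083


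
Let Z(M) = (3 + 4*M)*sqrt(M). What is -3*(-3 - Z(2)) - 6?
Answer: 3 + 33*sqrt(2) ≈ 49.669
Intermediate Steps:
Z(M) = sqrt(M)*(3 + 4*M)
-3*(-3 - Z(2)) - 6 = -3*(-3 - sqrt(2)*(3 + 4*2)) - 6 = -3*(-3 - sqrt(2)*(3 + 8)) - 6 = -3*(-3 - sqrt(2)*11) - 6 = -3*(-3 - 11*sqrt(2)) - 6 = (9 + 33*sqrt(2)) - 6 = 3 + 33*sqrt(2)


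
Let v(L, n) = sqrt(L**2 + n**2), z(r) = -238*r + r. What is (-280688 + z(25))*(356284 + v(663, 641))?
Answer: -102115626092 - 1433065*sqrt(34018) ≈ -1.0238e+11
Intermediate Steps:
z(r) = -237*r
(-280688 + z(25))*(356284 + v(663, 641)) = (-280688 - 237*25)*(356284 + sqrt(663**2 + 641**2)) = (-280688 - 5925)*(356284 + sqrt(439569 + 410881)) = -286613*(356284 + sqrt(850450)) = -286613*(356284 + 5*sqrt(34018)) = -102115626092 - 1433065*sqrt(34018)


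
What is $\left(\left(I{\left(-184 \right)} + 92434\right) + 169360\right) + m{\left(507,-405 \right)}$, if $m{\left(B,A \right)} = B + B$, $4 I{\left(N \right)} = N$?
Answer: $262762$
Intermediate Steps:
$I{\left(N \right)} = \frac{N}{4}$
$m{\left(B,A \right)} = 2 B$
$\left(\left(I{\left(-184 \right)} + 92434\right) + 169360\right) + m{\left(507,-405 \right)} = \left(\left(\frac{1}{4} \left(-184\right) + 92434\right) + 169360\right) + 2 \cdot 507 = \left(\left(-46 + 92434\right) + 169360\right) + 1014 = \left(92388 + 169360\right) + 1014 = 261748 + 1014 = 262762$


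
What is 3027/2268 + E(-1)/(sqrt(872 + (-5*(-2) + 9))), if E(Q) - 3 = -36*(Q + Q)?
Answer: 1009/756 + 25*sqrt(11)/33 ≈ 3.8473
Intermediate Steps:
E(Q) = 3 - 72*Q (E(Q) = 3 - 36*(Q + Q) = 3 - 72*Q)
3027/2268 + E(-1)/(sqrt(872 + (-5*(-2) + 9))) = 3027/2268 + (3 - 72*(-1))/(sqrt(872 + (-5*(-2) + 9))) = 3027*(1/2268) + (3 + 72)/(sqrt(872 + (10 + 9))) = 1009/756 + 75/(sqrt(872 + 19)) = 1009/756 + 75/(sqrt(891)) = 1009/756 + 75/((9*sqrt(11))) = 1009/756 + 75*(sqrt(11)/99) = 1009/756 + 25*sqrt(11)/33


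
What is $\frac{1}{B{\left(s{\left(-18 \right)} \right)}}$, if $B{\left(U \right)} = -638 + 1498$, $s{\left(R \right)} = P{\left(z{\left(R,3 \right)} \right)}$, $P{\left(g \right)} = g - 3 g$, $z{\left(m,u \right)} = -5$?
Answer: $\frac{1}{860} \approx 0.0011628$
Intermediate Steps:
$P{\left(g \right)} = - 2 g$
$s{\left(R \right)} = 10$ ($s{\left(R \right)} = \left(-2\right) \left(-5\right) = 10$)
$B{\left(U \right)} = 860$
$\frac{1}{B{\left(s{\left(-18 \right)} \right)}} = \frac{1}{860}$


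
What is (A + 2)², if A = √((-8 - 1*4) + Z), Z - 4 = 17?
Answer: 25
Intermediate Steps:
Z = 21 (Z = 4 + 17 = 21)
A = 3 (A = √((-8 - 1*4) + 21) = √((-8 - 4) + 21) = √(-12 + 21) = √9 = 3)
(A + 2)² = (3 + 2)² = 5² = 25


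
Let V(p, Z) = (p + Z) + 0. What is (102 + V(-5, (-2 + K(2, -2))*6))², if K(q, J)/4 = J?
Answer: 1369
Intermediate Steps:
K(q, J) = 4*J
V(p, Z) = Z + p (V(p, Z) = (Z + p) + 0 = Z + p)
(102 + V(-5, (-2 + K(2, -2))*6))² = (102 + ((-2 + 4*(-2))*6 - 5))² = (102 + ((-2 - 8)*6 - 5))² = (102 + (-10*6 - 5))² = (102 + (-60 - 5))² = (102 - 65)² = 37² = 1369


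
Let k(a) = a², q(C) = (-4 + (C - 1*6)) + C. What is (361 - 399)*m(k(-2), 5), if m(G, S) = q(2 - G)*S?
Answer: 2660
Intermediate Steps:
q(C) = -10 + 2*C (q(C) = (-4 + (C - 6)) + C = (-4 + (-6 + C)) + C = (-10 + C) + C = -10 + 2*C)
m(G, S) = S*(-6 - 2*G) (m(G, S) = (-10 + 2*(2 - G))*S = (-10 + (4 - 2*G))*S = (-6 - 2*G)*S = S*(-6 - 2*G))
(361 - 399)*m(k(-2), 5) = (361 - 399)*(-2*5*(3 + (-2)²)) = -(-76)*5*(3 + 4) = -(-76)*5*7 = -38*(-70) = 2660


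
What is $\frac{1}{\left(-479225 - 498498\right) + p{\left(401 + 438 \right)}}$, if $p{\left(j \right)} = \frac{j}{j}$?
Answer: $- \frac{1}{977722} \approx -1.0228 \cdot 10^{-6}$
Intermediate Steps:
$p{\left(j \right)} = 1$
$\frac{1}{\left(-479225 - 498498\right) + p{\left(401 + 438 \right)}} = \frac{1}{\left(-479225 - 498498\right) + 1} = \frac{1}{-977723 + 1} = \frac{1}{-977722} = - \frac{1}{977722}$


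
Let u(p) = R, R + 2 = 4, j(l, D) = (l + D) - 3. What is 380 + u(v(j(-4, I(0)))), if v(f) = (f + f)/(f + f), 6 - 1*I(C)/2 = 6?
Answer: 382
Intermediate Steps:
I(C) = 0 (I(C) = 12 - 2*6 = 12 - 12 = 0)
j(l, D) = -3 + D + l (j(l, D) = (D + l) - 3 = -3 + D + l)
v(f) = 1 (v(f) = (2*f)/((2*f)) = (2*f)*(1/(2*f)) = 1)
R = 2 (R = -2 + 4 = 2)
u(p) = 2
380 + u(v(j(-4, I(0)))) = 380 + 2 = 382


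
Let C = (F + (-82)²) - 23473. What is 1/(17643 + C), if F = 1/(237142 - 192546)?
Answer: 44596/39868825 ≈ 0.0011186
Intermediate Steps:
F = 1/44596 ≈ 2.2424e-5
C = -746938403/44596 (C = (1/44596 + (-82)²) - 23473 = (1/44596 + 6724) - 23473 = 299863505/44596 - 23473 = -746938403/44596 ≈ -16749.)
1/(17643 + C) = 1/(17643 - 746938403/44596) = 1/(39868825/44596) = 44596/39868825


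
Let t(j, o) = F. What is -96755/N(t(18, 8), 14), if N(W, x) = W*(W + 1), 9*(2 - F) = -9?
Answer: -96755/12 ≈ -8062.9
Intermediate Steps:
F = 3 (F = 2 - 1/9*(-9) = 2 + 1 = 3)
t(j, o) = 3
N(W, x) = W*(1 + W)
-96755/N(t(18, 8), 14) = -96755*1/(3*(1 + 3)) = -96755/(3*4) = -96755/12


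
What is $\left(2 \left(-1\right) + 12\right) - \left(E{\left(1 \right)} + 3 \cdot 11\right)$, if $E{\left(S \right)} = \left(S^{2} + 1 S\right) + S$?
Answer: $-26$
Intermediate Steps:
$E{\left(S \right)} = S^{2} + 2 S$ ($E{\left(S \right)} = \left(S^{2} + S\right) + S = \left(S + S^{2}\right) + S = S^{2} + 2 S$)
$\left(2 \left(-1\right) + 12\right) - \left(E{\left(1 \right)} + 3 \cdot 11\right) = \left(2 \left(-1\right) + 12\right) - \left(1 \left(2 + 1\right) + 3 \cdot 11\right) = \left(-2 + 12\right) - \left(1 \cdot 3 + 33\right) = 10 - \left(3 + 33\right) = 10 - 36 = -26$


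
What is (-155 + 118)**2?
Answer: 1369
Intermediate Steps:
(-155 + 118)**2 = (-37)**2 = 1369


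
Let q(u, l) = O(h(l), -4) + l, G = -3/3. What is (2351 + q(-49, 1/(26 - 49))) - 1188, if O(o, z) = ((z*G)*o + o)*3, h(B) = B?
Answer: 26733/23 ≈ 1162.3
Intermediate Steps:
G = -1 (G = -3*⅓ = -1)
O(o, z) = 3*o - 3*o*z (O(o, z) = ((z*(-1))*o + o)*3 = ((-z)*o + o)*3 = (-o*z + o)*3 = (o - o*z)*3 = 3*o - 3*o*z)
q(u, l) = 16*l (q(u, l) = 3*l*(1 - 1*(-4)) + l = 3*l*(1 + 4) + l = 3*l*5 + l = 15*l + l = 16*l)
(2351 + q(-49, 1/(26 - 49))) - 1188 = (2351 + 16/(26 - 49)) - 1188 = (2351 + 16/(-23)) - 1188 = (2351 + 16*(-1/23)) - 1188 = (2351 - 16/23) - 1188 = 54057/23 - 1188 = 26733/23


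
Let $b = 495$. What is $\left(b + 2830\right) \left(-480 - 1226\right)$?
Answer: $-5672450$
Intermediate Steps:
$\left(b + 2830\right) \left(-480 - 1226\right) = \left(495 + 2830\right) \left(-480 - 1226\right) = 3325 \left(-1706\right) = -5672450$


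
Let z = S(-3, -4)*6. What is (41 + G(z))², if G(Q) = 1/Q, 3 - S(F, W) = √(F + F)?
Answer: (183025*I + 363588*√6)/(108*(I + 2*√6)) ≈ 1683.7 + 2.2336*I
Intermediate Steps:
S(F, W) = 3 - √2*√F (S(F, W) = 3 - √(F + F) = 3 - √(2*F) = 3 - √2*√F)
z = 18 - 6*I*√6 (z = (3 - √2*√(-3))*6 = (3 - √2*I*√3)*6 = (3 - I*√6)*6 = 18 - 6*I*√6 ≈ 18.0 - 14.697*I)
(41 + G(z))² = (41 + 1/(18 - 6*I*√6))²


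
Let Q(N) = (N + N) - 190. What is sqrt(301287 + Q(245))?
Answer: sqrt(301587) ≈ 549.17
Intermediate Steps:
Q(N) = -190 + 2*N (Q(N) = 2*N - 190 = -190 + 2*N)
sqrt(301287 + Q(245)) = sqrt(301287 + (-190 + 2*245)) = sqrt(301287 + (-190 + 490)) = sqrt(301287 + 300) = sqrt(301587)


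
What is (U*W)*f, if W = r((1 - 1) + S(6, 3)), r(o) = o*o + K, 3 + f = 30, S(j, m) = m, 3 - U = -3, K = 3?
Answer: 1944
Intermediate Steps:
U = 6 (U = 3 - 1*(-3) = 3 + 3 = 6)
f = 27 (f = -3 + 30 = 27)
r(o) = 3 + o**2 (r(o) = o*o + 3 = o**2 + 3 = 3 + o**2)
W = 12 (W = 3 + ((1 - 1) + 3)**2 = 3 + (0 + 3)**2 = 3 + 3**2 = 3 + 9 = 12)
(U*W)*f = (6*12)*27 = 72*27 = 1944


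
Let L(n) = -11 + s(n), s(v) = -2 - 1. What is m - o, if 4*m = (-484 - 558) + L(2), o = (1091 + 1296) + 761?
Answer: -3412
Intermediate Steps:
s(v) = -3
L(n) = -14 (L(n) = -11 - 3 = -14)
o = 3148 (o = 2387 + 761 = 3148)
m = -264 (m = ((-484 - 558) - 14)/4 = (-1042 - 14)/4 = (¼)*(-1056) = -264)
m - o = -264 - 1*3148 = -264 - 3148 = -3412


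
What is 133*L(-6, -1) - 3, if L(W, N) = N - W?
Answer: 662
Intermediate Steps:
133*L(-6, -1) - 3 = 133*(-1 - 1*(-6)) - 3 = 133*(-1 + 6) - 3 = 133*5 - 3 = 665 - 3 = 662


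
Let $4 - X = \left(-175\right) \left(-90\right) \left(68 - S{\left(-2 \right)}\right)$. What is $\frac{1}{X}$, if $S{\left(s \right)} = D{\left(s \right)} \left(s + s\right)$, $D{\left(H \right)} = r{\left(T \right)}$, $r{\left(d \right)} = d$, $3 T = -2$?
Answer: $- \frac{1}{1028996} \approx -9.7182 \cdot 10^{-7}$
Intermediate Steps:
$T = - \frac{2}{3}$ ($T = \frac{1}{3} \left(-2\right) = - \frac{2}{3} \approx -0.66667$)
$D{\left(H \right)} = - \frac{2}{3}$
$S{\left(s \right)} = - \frac{4 s}{3}$ ($S{\left(s \right)} = - \frac{2 \left(s + s\right)}{3} = - \frac{2 \cdot 2 s}{3} = - \frac{4 s}{3}$)
$X = -1028996$ ($X = 4 - \left(-175\right) \left(-90\right) \left(68 - \left(- \frac{4}{3}\right) \left(-2\right)\right) = 4 - 15750 \left(68 - \frac{8}{3}\right) = 4 - 15750 \cdot \frac{196}{3} = 4 - 1029000 = -1028996$)
$\frac{1}{X} = \frac{1}{-1028996} = - \frac{1}{1028996}$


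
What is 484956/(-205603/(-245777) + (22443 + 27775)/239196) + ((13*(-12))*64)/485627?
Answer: 6922616901446150838744/14938334407468949 ≈ 4.6341e+5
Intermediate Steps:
484956/(-205603/(-245777) + (22443 + 27775)/239196) + ((13*(-12))*64)/485627 = 484956/(-205603*(-1/245777) + 50218*(1/239196)) - 156*64*(1/485627) = 484956/(205603/245777 + 25109/119598) - 9984*1/485627 = 484956/(30760922287/29394437646) - 9984/485627 = 484956*(29394437646/30760922287) - 9984/485627 = 14255008903053576/30760922287 - 9984/485627 = 6922616901446150838744/14938334407468949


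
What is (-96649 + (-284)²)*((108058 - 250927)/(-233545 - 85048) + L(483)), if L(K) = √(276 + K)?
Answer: -2284903917/318593 - 15993*√759 ≈ -4.4778e+5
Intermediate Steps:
(-96649 + (-284)²)*((108058 - 250927)/(-233545 - 85048) + L(483)) = (-96649 + (-284)²)*((108058 - 250927)/(-233545 - 85048) + √(276 + 483)) = (-96649 + 80656)*(-142869/(-318593) + √759) = -15993*(-142869*(-1/318593) + √759) = -15993*(142869/318593 + √759) = -2284903917/318593 - 15993*√759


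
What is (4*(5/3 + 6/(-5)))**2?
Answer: 784/225 ≈ 3.4844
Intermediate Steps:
(4*(5/3 + 6/(-5)))**2 = (4*(5*(1/3) + 6*(-1/5)))**2 = (4*(5/3 - 6/5))**2 = (4*(7/15))**2 = (28/15)**2 = 784/225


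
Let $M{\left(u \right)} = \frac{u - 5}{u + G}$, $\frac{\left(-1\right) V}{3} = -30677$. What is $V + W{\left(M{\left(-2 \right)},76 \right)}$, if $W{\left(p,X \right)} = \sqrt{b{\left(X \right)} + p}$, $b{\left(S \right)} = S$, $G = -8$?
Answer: $92031 + \frac{\sqrt{7670}}{10} \approx 92040.0$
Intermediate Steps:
$V = 92031$ ($V = \left(-3\right) \left(-30677\right) = 92031$)
$M{\left(u \right)} = \frac{-5 + u}{-8 + u}$ ($M{\left(u \right)} = \frac{u - 5}{u - 8} = \frac{-5 + u}{-8 + u}$)
$W{\left(p,X \right)} = \sqrt{X + p}$
$V + W{\left(M{\left(-2 \right)},76 \right)} = 92031 + \sqrt{76 + \frac{-5 - 2}{-8 - 2}} = 92031 + \sqrt{76 + \frac{1}{-10} \left(-7\right)} = 92031 + \sqrt{76 - - \frac{7}{10}} = 92031 + \sqrt{76 + \frac{7}{10}} = 92031 + \sqrt{\frac{767}{10}} = 92031 + \frac{\sqrt{7670}}{10}$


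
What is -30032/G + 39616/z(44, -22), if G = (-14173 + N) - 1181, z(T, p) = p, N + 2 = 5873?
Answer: -187508912/104313 ≈ -1797.6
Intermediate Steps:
N = 5871 (N = -2 + 5873 = 5871)
G = -9483 (G = (-14173 + 5871) - 1181 = -8302 - 1181 = -9483)
-30032/G + 39616/z(44, -22) = -30032/(-9483) + 39616/(-22) = -30032*(-1/9483) + 39616*(-1/22) = 30032/9483 - 19808/11 = -187508912/104313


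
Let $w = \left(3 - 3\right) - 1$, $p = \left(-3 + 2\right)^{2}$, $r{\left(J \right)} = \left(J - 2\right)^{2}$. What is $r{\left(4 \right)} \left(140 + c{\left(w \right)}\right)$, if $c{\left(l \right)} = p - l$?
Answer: $568$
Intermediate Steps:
$r{\left(J \right)} = \left(-2 + J\right)^{2}$
$p = 1$ ($p = \left(-1\right)^{2} = 1$)
$w = -1$ ($w = 0 - 1 = -1$)
$c{\left(l \right)} = 1 - l$
$r{\left(4 \right)} \left(140 + c{\left(w \right)}\right) = \left(-2 + 4\right)^{2} \left(140 + \left(1 - -1\right)\right) = 2^{2} \left(140 + \left(1 + 1\right)\right) = 4 \left(140 + 2\right) = 4 \cdot 142 = 568$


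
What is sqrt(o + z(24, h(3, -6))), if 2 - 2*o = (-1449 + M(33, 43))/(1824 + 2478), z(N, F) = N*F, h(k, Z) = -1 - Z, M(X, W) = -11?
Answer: 2*sqrt(15573001)/717 ≈ 11.008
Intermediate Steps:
z(N, F) = F*N
o = 2516/2151 (o = 1 - (-1449 - 11)/(2*(1824 + 2478)) = 1 - (-730)/4302 = 1 - 1/2*(-730/2151) = 1 + 365/2151 = 2516/2151 ≈ 1.1697)
sqrt(o + z(24, h(3, -6))) = sqrt(2516/2151 + (-1 - 1*(-6))*24) = sqrt(2516/2151 + (-1 + 6)*24) = sqrt(2516/2151 + 5*24) = sqrt(2516/2151 + 120) = sqrt(260636/2151) = 2*sqrt(15573001)/717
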